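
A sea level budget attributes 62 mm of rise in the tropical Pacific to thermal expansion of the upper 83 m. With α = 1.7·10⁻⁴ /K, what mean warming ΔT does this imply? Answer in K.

ΔT = Δh/(αH) = 0.062 / (1.7×10⁻⁴ × 83) ≈ 4.394 K

4.39 K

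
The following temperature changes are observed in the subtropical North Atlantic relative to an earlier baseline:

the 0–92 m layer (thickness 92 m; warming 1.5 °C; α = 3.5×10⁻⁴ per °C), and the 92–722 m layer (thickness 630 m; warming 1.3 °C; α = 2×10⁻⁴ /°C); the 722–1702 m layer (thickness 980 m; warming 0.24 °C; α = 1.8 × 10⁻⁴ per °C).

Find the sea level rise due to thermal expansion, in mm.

Δh ≈ 254 mm

0–92 m: 3.5×10⁻⁴ × 1.5 × 92 = 0.04830 m
92–722 m: 1.3 × 2×10⁻⁴ × 630 = 0.16380 m
Layer 3: 1.8×10⁻⁴ × 0.24 × 980 = 0.042336 m
Δh = 0.04830 + 0.16380 + 0.042336 = 0.254436 m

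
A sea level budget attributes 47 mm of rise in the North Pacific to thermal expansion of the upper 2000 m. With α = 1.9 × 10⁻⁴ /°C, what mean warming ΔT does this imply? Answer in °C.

ΔT ≈ 0.124 °C

ΔT = Δh/(αH) = 0.047 / (1.9×10⁻⁴ × 2000) ≈ 0.1237 °C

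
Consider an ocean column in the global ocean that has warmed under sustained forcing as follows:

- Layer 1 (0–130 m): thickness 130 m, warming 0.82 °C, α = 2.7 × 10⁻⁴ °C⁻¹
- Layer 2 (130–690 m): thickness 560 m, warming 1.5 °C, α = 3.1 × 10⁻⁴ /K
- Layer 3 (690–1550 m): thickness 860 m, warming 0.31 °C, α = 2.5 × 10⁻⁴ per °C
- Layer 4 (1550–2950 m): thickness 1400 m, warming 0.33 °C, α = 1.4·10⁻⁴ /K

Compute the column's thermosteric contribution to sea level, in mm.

Δh = 421 mm

0–130 m: 2.7×10⁻⁴ × 0.82 × 130 = 0.028782 m
560 × 3.1×10⁻⁴ × 1.5 = 0.26040 m
860 × 2.5×10⁻⁴ × 0.31 = 0.06665 m
1400 × 1.4×10⁻⁴ × 0.33 = 0.06468 m
Δh = 0.028782 + 0.26040 + 0.06665 + 0.06468 = 0.420512 m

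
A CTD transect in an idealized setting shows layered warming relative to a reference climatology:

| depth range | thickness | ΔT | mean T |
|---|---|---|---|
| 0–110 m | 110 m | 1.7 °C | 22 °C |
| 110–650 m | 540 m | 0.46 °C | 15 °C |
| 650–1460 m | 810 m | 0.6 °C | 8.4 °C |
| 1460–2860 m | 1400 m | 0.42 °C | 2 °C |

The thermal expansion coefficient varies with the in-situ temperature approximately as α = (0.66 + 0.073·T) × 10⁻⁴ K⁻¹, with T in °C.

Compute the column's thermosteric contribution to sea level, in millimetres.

about 200 mm

Layer 1: α = (0.66 + 0.073×22)×10⁻⁴ = 2.266×10⁻⁴ K⁻¹
Layer 2: α = (0.66 + 0.073×15)×10⁻⁴ = 1.755×10⁻⁴ K⁻¹
Layer 3: α = (0.66 + 0.073×8.4)×10⁻⁴ = 1.2732×10⁻⁴ K⁻¹
Layer 4: α = (0.66 + 0.073×2)×10⁻⁴ = 0.806×10⁻⁴ K⁻¹
110 × 2.266×10⁻⁴ × 1.7 = 0.0423742 m
110–650 m: 1.755×10⁻⁴ × 0.46 × 540 = 0.0435942 m
650–1460 m: 0.6 × 1.2732×10⁻⁴ × 810 = 0.06187752 m
1460–2860 m: 1400 × 0.42 × 0.806×10⁻⁴ = 0.0473928 m
Δh = 0.0423742 + 0.0435942 + 0.06187752 + 0.0473928 = 0.19523872 m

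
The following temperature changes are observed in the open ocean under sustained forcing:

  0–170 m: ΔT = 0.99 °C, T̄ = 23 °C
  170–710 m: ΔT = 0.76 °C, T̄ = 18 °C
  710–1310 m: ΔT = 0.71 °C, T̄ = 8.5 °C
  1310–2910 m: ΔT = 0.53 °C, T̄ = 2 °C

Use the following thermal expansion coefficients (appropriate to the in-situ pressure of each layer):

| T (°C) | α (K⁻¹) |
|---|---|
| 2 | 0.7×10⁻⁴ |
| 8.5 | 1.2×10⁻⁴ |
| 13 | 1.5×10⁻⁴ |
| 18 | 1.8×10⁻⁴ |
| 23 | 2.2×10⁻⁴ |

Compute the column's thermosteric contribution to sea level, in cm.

Δh ≈ 22 cm

Layer 1 at 23 °C → α = 2.2×10⁻⁴ K⁻¹
Layer 2 at 18 °C → α = 1.8×10⁻⁴ K⁻¹
Layer 3 at 8.5 °C → α = 1.2×10⁻⁴ K⁻¹
Layer 4 at 2 °C → α = 0.7×10⁻⁴ K⁻¹
0–170 m: 2.2×10⁻⁴ × 170 × 0.99 = 0.037026 m
Layer 2: 1.8×10⁻⁴ × 540 × 0.76 = 0.073872 m
Layer 3: 1.2×10⁻⁴ × 0.71 × 600 = 0.05112 m
Layer 4: 1600 × 0.7×10⁻⁴ × 0.53 = 0.05936 m
Δh = 0.037026 + 0.073872 + 0.05112 + 0.05936 = 0.221378 m ≈ 22 cm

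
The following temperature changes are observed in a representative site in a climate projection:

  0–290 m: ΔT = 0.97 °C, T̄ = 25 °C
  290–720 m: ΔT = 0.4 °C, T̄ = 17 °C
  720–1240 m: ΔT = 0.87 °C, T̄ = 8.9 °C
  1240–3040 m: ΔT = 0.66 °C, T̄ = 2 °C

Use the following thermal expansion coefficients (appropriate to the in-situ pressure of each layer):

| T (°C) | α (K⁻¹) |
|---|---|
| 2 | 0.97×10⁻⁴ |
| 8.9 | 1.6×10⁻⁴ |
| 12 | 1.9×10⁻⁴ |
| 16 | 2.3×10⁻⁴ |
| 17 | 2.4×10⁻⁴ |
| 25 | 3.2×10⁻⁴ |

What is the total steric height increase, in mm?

Layer 1 at 25 °C → α = 3.2×10⁻⁴ K⁻¹
Layer 2 at 17 °C → α = 2.4×10⁻⁴ K⁻¹
Layer 3 at 8.9 °C → α = 1.6×10⁻⁴ K⁻¹
Layer 4 at 2 °C → α = 0.97×10⁻⁴ K⁻¹
Layer 1: 0.97 × 3.2×10⁻⁴ × 290 = 0.090016 m
Layer 2: 2.4×10⁻⁴ × 0.4 × 430 = 0.04128 m
720–1240 m: 1.6×10⁻⁴ × 520 × 0.87 = 0.072384 m
0.66 × 0.97×10⁻⁴ × 1800 = 0.115236 m
Δh = 0.090016 + 0.04128 + 0.072384 + 0.115236 = 0.318916 m

Δh ≈ 320 mm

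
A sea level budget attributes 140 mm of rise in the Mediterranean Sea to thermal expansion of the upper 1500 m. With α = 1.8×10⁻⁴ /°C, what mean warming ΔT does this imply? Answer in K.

0.519 K

ΔT = Δh/(αH) = 0.14 / (1.8×10⁻⁴ × 1500) ≈ 0.5185 K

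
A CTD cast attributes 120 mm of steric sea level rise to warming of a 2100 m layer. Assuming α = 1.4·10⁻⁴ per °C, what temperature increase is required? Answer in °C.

0.408 °C

ΔT = Δh/(αH) = 0.12 / (1.4×10⁻⁴ × 2100) ≈ 0.4082 °C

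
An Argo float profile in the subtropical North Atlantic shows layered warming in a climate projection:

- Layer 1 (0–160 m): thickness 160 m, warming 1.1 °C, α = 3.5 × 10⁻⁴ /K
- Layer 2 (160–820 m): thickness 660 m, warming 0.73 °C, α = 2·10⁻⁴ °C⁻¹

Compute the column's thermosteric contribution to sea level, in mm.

about 160 mm

Layer 1: 1.1 × 160 × 3.5×10⁻⁴ = 0.06160 m
2×10⁻⁴ × 660 × 0.73 = 0.09636 m
Δh = 0.06160 + 0.09636 = 0.15796 m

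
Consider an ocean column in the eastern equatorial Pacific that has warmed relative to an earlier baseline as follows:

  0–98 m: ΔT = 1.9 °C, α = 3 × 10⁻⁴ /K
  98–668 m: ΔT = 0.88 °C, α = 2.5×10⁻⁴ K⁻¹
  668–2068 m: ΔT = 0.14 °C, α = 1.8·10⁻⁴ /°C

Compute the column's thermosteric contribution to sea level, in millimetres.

0–98 m: 98 × 3×10⁻⁴ × 1.9 = 0.05586 m
0.88 × 570 × 2.5×10⁻⁴ = 0.12540 m
Layer 3: 1400 × 0.14 × 1.8×10⁻⁴ = 0.03528 m
Δh = 0.05586 + 0.12540 + 0.03528 = 0.21654 m

217 mm of thermosteric rise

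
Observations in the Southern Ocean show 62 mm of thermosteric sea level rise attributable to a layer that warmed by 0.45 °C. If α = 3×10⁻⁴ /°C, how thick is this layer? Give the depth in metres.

H = Δh/(αΔT) = 0.062 / (3×10⁻⁴ × 0.45) ≈ 459.3 m

H ≈ 460 m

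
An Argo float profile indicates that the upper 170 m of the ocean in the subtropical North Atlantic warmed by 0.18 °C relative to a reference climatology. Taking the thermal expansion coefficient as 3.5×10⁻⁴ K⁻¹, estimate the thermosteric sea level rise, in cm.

Δh = αΔT·H = 3.5×10⁻⁴ × 0.18 × 170 = 0.01071 m

Δh = 1.07 cm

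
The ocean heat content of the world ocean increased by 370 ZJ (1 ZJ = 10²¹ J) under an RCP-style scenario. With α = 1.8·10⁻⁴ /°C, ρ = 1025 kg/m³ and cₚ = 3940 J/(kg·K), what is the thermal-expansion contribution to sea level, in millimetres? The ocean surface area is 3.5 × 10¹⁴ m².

Per unit area: Q = 370×10²¹ / (3.5×10¹⁴) ≈ 1.057×10⁹ J/m²
Δh = αQ/(ρcₚ) = 1.8×10⁻⁴ × 1.057×10⁹ / (1025 × 3940) ≈ 0.047112 m

Δh = 47.1 mm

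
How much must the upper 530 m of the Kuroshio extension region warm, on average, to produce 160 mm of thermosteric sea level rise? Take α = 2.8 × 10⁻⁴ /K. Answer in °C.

ΔT = Δh/(αH) = 0.16 / (2.8×10⁻⁴ × 530) ≈ 1.078 °C

1.08 °C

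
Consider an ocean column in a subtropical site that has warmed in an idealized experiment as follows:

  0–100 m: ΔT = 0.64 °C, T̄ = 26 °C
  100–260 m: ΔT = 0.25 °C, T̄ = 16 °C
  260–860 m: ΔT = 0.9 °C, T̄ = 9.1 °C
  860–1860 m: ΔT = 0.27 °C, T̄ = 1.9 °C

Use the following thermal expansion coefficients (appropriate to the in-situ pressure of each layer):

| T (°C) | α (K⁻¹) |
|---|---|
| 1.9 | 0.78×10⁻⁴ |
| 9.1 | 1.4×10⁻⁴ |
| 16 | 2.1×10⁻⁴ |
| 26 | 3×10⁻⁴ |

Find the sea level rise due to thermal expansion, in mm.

Layer 1 at 26 °C → α = 3×10⁻⁴ K⁻¹
Layer 2 at 16 °C → α = 2.1×10⁻⁴ K⁻¹
Layer 3 at 9.1 °C → α = 1.4×10⁻⁴ K⁻¹
Layer 4 at 1.9 °C → α = 0.78×10⁻⁴ K⁻¹
0–100 m: 100 × 3×10⁻⁴ × 0.64 = 0.01920 m
0.25 × 2.1×10⁻⁴ × 160 = 0.00840 m
260–860 m: 1.4×10⁻⁴ × 600 × 0.9 = 0.07560 m
0.27 × 0.78×10⁻⁴ × 1000 = 0.02106 m
Δh = 0.01920 + 0.00840 + 0.07560 + 0.02106 = 0.12426 m

about 124 mm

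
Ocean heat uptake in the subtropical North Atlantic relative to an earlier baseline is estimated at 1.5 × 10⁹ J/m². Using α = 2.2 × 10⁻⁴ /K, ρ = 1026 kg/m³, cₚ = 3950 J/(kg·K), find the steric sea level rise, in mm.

Δh = αQ/(ρcₚ) = 2.2×10⁻⁴ × 1.5×10⁹ / (1026 × 3950) ≈ 0.081427 m

Δh = 81.4 mm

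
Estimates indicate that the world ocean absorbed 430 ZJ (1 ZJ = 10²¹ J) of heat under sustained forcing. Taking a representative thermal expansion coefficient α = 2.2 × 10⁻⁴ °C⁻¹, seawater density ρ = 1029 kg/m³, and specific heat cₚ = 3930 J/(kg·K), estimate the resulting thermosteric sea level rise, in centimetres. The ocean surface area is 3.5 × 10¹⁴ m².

Δh = 6.7 cm

Per unit area: Q = 430×10²¹ / (3.5×10¹⁴) ≈ 1.229×10⁹ J/m²
Δh = αQ/(ρcₚ) = 2.2×10⁻⁴ × 1.229×10⁹ / (1029 × 3930) ≈ 0.06686 m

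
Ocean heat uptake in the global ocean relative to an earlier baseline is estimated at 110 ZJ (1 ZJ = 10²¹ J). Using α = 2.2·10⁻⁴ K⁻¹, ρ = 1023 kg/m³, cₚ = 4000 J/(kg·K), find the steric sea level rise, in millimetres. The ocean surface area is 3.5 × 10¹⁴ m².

Per unit area: Q = 110×10²¹ / (3.5×10¹⁴) ≈ 3.143×10⁸ J/m²
Δh = αQ/(ρcₚ) = 2.2×10⁻⁴ × 3.143×10⁸ / (1023 × 4000) ≈ 0.016898 m

Δh ≈ 16.9 mm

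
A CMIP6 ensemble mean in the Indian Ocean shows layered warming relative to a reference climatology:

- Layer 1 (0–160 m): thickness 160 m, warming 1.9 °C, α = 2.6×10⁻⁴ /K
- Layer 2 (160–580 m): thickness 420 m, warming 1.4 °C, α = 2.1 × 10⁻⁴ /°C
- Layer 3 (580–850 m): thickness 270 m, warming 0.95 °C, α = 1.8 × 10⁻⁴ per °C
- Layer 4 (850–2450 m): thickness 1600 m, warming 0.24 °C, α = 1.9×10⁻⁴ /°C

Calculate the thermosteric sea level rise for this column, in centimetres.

32.2 cm

Layer 1: 1.9 × 2.6×10⁻⁴ × 160 = 0.07904 m
Layer 2: 2.1×10⁻⁴ × 420 × 1.4 = 0.12348 m
270 × 1.8×10⁻⁴ × 0.95 = 0.04617 m
1.9×10⁻⁴ × 1600 × 0.24 = 0.07296 m
Δh = 0.07904 + 0.12348 + 0.04617 + 0.07296 = 0.32165 m ≈ 32.2 cm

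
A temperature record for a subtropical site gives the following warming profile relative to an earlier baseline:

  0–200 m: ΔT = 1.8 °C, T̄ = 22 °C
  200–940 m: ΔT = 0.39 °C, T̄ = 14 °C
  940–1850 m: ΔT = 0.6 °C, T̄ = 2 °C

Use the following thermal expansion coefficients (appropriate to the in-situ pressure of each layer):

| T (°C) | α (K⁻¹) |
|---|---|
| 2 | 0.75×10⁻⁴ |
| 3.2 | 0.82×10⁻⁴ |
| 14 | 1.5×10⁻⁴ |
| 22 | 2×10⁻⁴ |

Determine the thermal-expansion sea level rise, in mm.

about 156 mm

Layer 1 at 22 °C → α = 2×10⁻⁴ K⁻¹
Layer 2 at 14 °C → α = 1.5×10⁻⁴ K⁻¹
Layer 3 at 2 °C → α = 0.75×10⁻⁴ K⁻¹
0–200 m: 1.8 × 200 × 2×10⁻⁴ = 0.07200 m
Layer 2: 0.39 × 1.5×10⁻⁴ × 740 = 0.04329 m
Layer 3: 0.6 × 910 × 0.75×10⁻⁴ = 0.04095 m
Δh = 0.07200 + 0.04329 + 0.04095 = 0.15624 m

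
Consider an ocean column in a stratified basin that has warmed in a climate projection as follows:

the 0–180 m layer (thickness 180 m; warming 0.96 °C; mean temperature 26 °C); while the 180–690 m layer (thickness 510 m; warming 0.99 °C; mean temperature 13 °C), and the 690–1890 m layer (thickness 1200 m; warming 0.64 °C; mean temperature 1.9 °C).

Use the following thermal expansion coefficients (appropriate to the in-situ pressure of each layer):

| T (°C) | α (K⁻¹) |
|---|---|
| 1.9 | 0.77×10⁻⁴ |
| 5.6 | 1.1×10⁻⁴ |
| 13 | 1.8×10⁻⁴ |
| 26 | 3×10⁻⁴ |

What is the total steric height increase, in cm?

Δh ≈ 20 cm

Layer 1 at 26 °C → α = 3×10⁻⁴ K⁻¹
Layer 2 at 13 °C → α = 1.8×10⁻⁴ K⁻¹
Layer 3 at 1.9 °C → α = 0.77×10⁻⁴ K⁻¹
0–180 m: 180 × 3×10⁻⁴ × 0.96 = 0.05184 m
Layer 2: 510 × 1.8×10⁻⁴ × 0.99 = 0.090882 m
Layer 3: 0.77×10⁻⁴ × 0.64 × 1200 = 0.059136 m
Δh = 0.05184 + 0.090882 + 0.059136 = 0.201858 m ≈ 20 cm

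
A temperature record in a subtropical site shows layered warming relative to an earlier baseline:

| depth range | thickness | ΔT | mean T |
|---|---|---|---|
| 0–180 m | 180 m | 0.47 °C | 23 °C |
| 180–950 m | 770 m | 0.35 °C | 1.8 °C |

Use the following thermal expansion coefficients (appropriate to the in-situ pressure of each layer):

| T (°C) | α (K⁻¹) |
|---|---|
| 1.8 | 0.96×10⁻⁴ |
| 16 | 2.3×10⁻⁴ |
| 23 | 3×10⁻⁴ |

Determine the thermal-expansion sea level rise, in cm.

5.13 cm

Layer 1 at 23 °C → α = 3×10⁻⁴ K⁻¹
Layer 2 at 1.8 °C → α = 0.96×10⁻⁴ K⁻¹
Layer 1: 180 × 3×10⁻⁴ × 0.47 = 0.02538 m
0.96×10⁻⁴ × 770 × 0.35 = 0.025872 m
Δh = 0.02538 + 0.025872 = 0.051252 m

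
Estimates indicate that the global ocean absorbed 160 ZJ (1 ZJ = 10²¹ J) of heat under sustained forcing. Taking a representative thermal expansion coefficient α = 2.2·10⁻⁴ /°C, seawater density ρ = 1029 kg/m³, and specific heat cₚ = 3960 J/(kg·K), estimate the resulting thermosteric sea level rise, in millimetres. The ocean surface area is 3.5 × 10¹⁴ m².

Per unit area: Q = 160×10²¹ / (3.5×10¹⁴) ≈ 4.571×10⁸ J/m²
Δh = αQ/(ρcₚ) = 2.2×10⁻⁴ × 4.571×10⁸ / (1029 × 3960) ≈ 0.024679 m

Δh ≈ 25 mm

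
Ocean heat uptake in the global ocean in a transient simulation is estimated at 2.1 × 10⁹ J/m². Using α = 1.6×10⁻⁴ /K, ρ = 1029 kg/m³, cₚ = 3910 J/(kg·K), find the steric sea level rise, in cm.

Δh = αQ/(ρcₚ) = 1.6×10⁻⁴ × 2.1×10⁹ / (1029 × 3910) ≈ 0.083512 m

8.4 cm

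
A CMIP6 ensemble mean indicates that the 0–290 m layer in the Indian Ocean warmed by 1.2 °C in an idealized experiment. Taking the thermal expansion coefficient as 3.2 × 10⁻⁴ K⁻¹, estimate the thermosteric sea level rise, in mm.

Δh = αΔT·H = 3.2×10⁻⁴ × 1.2 × 290 = 0.11136 m

111 mm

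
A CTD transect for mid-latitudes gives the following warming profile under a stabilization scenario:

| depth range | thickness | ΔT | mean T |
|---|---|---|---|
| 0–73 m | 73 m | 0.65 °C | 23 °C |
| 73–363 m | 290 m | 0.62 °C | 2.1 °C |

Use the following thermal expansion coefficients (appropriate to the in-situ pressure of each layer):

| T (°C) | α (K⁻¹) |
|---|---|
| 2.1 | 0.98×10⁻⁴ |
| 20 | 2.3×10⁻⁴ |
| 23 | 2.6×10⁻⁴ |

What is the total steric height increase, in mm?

30 mm of thermosteric rise

Layer 1 at 23 °C → α = 2.6×10⁻⁴ K⁻¹
Layer 2 at 2.1 °C → α = 0.98×10⁻⁴ K⁻¹
2.6×10⁻⁴ × 73 × 0.65 = 0.012337 m
0.62 × 290 × 0.98×10⁻⁴ = 0.0176204 m
Δh = 0.012337 + 0.0176204 = 0.0299574 m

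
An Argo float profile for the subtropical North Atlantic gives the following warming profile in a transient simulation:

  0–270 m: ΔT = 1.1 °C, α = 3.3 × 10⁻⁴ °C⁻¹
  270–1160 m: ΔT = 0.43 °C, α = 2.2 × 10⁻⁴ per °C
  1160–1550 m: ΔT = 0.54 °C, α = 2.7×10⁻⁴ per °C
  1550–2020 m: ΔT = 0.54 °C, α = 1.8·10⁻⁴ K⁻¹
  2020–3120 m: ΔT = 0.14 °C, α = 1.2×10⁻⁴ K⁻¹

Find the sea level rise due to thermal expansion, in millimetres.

0–270 m: 1.1 × 3.3×10⁻⁴ × 270 = 0.09801 m
270–1160 m: 890 × 0.43 × 2.2×10⁻⁴ = 0.084194 m
1160–1550 m: 390 × 0.54 × 2.7×10⁻⁴ = 0.056862 m
1550–2020 m: 470 × 0.54 × 1.8×10⁻⁴ = 0.045684 m
0.14 × 1100 × 1.2×10⁻⁴ = 0.01848 m
Δh = 0.09801 + 0.084194 + 0.056862 + 0.045684 + 0.01848 = 0.30323 m ≈ 303 mm

about 303 mm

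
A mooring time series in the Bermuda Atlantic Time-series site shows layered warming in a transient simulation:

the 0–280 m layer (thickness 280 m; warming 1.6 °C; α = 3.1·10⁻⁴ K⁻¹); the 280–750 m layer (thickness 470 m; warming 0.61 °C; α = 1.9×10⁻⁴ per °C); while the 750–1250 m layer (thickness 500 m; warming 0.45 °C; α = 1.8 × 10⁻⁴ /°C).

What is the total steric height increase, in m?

0.234 m of thermosteric rise

Layer 1: 3.1×10⁻⁴ × 280 × 1.6 = 0.13888 m
280–750 m: 0.61 × 470 × 1.9×10⁻⁴ = 0.054473 m
0.45 × 1.8×10⁻⁴ × 500 = 0.04050 m
Δh = 0.13888 + 0.054473 + 0.04050 = 0.233853 m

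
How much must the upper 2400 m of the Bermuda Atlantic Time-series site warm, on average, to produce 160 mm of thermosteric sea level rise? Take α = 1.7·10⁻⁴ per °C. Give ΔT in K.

ΔT = Δh/(αH) = 0.16 / (1.7×10⁻⁴ × 2400) ≈ 0.3922 K

about 0.39 K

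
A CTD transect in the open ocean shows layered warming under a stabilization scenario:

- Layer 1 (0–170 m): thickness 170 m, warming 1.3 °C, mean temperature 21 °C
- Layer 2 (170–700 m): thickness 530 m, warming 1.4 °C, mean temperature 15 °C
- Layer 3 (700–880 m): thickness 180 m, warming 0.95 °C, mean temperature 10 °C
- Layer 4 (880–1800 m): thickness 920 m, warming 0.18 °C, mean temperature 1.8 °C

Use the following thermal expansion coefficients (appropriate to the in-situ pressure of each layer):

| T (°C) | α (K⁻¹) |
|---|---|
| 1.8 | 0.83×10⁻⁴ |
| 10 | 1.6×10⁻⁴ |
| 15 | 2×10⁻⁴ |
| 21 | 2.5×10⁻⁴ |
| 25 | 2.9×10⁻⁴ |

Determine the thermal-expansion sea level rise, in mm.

Layer 1 at 21 °C → α = 2.5×10⁻⁴ K⁻¹
Layer 2 at 15 °C → α = 2×10⁻⁴ K⁻¹
Layer 3 at 10 °C → α = 1.6×10⁻⁴ K⁻¹
Layer 4 at 1.8 °C → α = 0.83×10⁻⁴ K⁻¹
170 × 1.3 × 2.5×10⁻⁴ = 0.05525 m
Layer 2: 1.4 × 2×10⁻⁴ × 530 = 0.14840 m
0.95 × 180 × 1.6×10⁻⁴ = 0.02736 m
0.18 × 0.83×10⁻⁴ × 920 = 0.0137448 m
Δh = 0.05525 + 0.14840 + 0.02736 + 0.0137448 = 0.2447548 m ≈ 245 mm

245 mm of thermosteric rise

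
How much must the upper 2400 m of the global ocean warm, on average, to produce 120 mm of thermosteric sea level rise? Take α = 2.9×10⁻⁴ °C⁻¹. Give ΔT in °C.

0.172 °C

ΔT = Δh/(αH) = 0.12 / (2.9×10⁻⁴ × 2400) ≈ 0.1724 °C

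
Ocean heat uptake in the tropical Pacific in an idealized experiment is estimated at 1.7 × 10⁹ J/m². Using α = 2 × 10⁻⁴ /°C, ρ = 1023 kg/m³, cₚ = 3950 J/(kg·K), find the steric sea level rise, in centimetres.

8.41 cm

Δh = αQ/(ρcₚ) = 2×10⁻⁴ × 1.7×10⁹ / (1023 × 3950) ≈ 0.084141 m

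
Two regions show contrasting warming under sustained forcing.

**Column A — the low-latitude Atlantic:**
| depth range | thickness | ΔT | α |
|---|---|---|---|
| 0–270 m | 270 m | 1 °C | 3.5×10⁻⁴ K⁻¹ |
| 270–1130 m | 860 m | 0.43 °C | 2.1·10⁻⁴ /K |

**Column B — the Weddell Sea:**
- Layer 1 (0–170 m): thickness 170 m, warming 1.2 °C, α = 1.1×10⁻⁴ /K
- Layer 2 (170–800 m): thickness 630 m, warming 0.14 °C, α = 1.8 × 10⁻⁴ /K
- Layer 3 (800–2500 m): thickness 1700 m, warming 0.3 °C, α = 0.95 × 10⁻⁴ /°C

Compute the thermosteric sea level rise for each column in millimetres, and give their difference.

A: 172 mm; B: 86.8 mm; difference 85.4 mm

A 0–270 m: 3.5×10⁻⁴ × 270 × 1 = 0.09450 m
A 270–1130 m: 2.1×10⁻⁴ × 860 × 0.43 = 0.077658 m
A total: 0.172158 m
B 0–170 m: 1.2 × 170 × 1.1×10⁻⁴ = 0.02244 m
B 0.14 × 630 × 1.8×10⁻⁴ = 0.015876 m
B 800–2500 m: 1700 × 0.95×10⁻⁴ × 0.3 = 0.04845 m
B total: 0.086766 m
Difference: 0.172158 − 0.086766 = 0.085392 m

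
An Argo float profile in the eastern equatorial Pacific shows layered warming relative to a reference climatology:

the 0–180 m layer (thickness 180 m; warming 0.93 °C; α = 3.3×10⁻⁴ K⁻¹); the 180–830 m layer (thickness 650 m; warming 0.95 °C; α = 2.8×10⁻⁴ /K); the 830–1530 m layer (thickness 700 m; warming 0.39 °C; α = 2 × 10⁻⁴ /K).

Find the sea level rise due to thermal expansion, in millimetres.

3.3×10⁻⁴ × 180 × 0.93 = 0.055242 m
Layer 2: 2.8×10⁻⁴ × 0.95 × 650 = 0.17290 m
700 × 0.39 × 2×10⁻⁴ = 0.05460 m
Δh = 0.055242 + 0.17290 + 0.05460 = 0.282742 m

280 mm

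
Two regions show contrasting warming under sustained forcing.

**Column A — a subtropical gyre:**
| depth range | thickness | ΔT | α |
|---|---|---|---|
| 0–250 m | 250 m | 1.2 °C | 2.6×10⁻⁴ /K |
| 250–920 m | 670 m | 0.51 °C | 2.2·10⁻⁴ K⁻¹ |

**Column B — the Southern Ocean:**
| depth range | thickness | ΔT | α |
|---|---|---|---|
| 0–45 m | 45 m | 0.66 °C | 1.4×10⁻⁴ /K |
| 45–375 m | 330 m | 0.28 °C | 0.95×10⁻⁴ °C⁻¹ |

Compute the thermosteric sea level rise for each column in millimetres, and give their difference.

A Layer 1: 1.2 × 2.6×10⁻⁴ × 250 = 0.07800 m
A 250–920 m: 670 × 2.2×10⁻⁴ × 0.51 = 0.075174 m
A total: 0.153174 m
B Layer 1: 0.66 × 1.4×10⁻⁴ × 45 = 0.004158 m
B 45–375 m: 0.95×10⁻⁴ × 0.28 × 330 = 0.008778 m
B total: 0.012936 m
Difference: 0.153174 − 0.012936 = 0.140238 m

A: 150 mm; B: 13 mm; difference 140 mm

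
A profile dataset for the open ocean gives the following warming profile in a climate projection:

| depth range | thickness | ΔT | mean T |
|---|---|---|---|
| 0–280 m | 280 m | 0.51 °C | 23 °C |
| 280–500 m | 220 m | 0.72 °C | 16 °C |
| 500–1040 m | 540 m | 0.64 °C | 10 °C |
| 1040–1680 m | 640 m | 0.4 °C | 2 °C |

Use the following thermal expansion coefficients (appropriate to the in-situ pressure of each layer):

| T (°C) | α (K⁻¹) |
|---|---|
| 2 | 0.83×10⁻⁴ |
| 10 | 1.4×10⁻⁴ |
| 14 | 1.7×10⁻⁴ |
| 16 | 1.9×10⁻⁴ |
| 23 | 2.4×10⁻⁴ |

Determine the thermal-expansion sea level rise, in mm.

about 130 mm

Layer 1 at 23 °C → α = 2.4×10⁻⁴ K⁻¹
Layer 2 at 16 °C → α = 1.9×10⁻⁴ K⁻¹
Layer 3 at 10 °C → α = 1.4×10⁻⁴ K⁻¹
Layer 4 at 2 °C → α = 0.83×10⁻⁴ K⁻¹
0.51 × 2.4×10⁻⁴ × 280 = 0.034272 m
220 × 0.72 × 1.9×10⁻⁴ = 0.030096 m
540 × 0.64 × 1.4×10⁻⁴ = 0.048384 m
Layer 4: 0.4 × 0.83×10⁻⁴ × 640 = 0.021248 m
Δh = 0.034272 + 0.030096 + 0.048384 + 0.021248 = 0.13400 m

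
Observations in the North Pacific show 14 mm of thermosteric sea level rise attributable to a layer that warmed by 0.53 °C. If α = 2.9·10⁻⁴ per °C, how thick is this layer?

H ≈ 91.1 m

H = Δh/(αΔT) = 0.014 / (2.9×10⁻⁴ × 0.53) ≈ 91.09 m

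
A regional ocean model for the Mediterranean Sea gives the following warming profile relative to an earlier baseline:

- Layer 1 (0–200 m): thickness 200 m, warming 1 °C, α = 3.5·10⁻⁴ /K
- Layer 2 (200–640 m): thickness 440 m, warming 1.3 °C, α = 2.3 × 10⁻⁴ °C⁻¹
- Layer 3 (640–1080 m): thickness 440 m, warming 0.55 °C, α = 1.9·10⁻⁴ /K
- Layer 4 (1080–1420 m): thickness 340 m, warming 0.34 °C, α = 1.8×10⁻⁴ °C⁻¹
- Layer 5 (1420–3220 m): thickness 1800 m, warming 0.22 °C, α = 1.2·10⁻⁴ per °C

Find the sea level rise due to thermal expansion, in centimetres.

200 × 1 × 3.5×10⁻⁴ = 0.07000 m
2.3×10⁻⁴ × 440 × 1.3 = 0.13156 m
0.55 × 1.9×10⁻⁴ × 440 = 0.04598 m
Layer 4: 0.34 × 1.8×10⁻⁴ × 340 = 0.020808 m
Layer 5: 1800 × 0.22 × 1.2×10⁻⁴ = 0.04752 m
Δh = 0.07000 + 0.13156 + 0.04598 + 0.020808 + 0.04752 = 0.315868 m ≈ 31.6 cm

Δh ≈ 31.6 cm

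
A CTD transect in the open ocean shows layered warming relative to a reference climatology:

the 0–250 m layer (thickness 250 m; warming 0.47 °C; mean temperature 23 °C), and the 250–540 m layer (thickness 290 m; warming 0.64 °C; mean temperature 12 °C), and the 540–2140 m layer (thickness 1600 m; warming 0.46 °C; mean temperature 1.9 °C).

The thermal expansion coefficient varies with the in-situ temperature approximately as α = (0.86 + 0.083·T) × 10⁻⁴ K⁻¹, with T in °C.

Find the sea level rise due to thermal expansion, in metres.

about 0.14 m

Layer 1: α = (0.86 + 0.083×23)×10⁻⁴ = 2.769×10⁻⁴ K⁻¹
Layer 2: α = (0.86 + 0.083×12)×10⁻⁴ = 1.856×10⁻⁴ K⁻¹
Layer 3: α = (0.86 + 0.083×1.9)×10⁻⁴ = 1.0177×10⁻⁴ K⁻¹
2.769×10⁻⁴ × 250 × 0.47 = 0.03253575 m
0.64 × 1.856×10⁻⁴ × 290 = 0.03444736 m
540–2140 m: 0.46 × 1.0177×10⁻⁴ × 1600 = 0.07490272 m
Δh = 0.03253575 + 0.03444736 + 0.07490272 = 0.14188583 m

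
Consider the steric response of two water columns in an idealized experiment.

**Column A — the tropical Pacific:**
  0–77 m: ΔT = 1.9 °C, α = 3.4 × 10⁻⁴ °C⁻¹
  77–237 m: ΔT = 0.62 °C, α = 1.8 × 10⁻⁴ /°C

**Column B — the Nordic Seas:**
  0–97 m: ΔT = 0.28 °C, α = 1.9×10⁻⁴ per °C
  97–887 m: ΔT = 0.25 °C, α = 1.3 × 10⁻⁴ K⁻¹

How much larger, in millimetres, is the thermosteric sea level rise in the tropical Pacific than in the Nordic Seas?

A 77 × 3.4×10⁻⁴ × 1.9 = 0.049742 m
A 0.62 × 1.8×10⁻⁴ × 160 = 0.017856 m
A total: 0.067598 m
B 0–97 m: 1.9×10⁻⁴ × 0.28 × 97 = 0.0051604 m
B Layer 2: 790 × 1.3×10⁻⁴ × 0.25 = 0.025675 m
B total: 0.0308354 m
Difference: 0.067598 − 0.0308354 = 0.0367626 m

37 mm larger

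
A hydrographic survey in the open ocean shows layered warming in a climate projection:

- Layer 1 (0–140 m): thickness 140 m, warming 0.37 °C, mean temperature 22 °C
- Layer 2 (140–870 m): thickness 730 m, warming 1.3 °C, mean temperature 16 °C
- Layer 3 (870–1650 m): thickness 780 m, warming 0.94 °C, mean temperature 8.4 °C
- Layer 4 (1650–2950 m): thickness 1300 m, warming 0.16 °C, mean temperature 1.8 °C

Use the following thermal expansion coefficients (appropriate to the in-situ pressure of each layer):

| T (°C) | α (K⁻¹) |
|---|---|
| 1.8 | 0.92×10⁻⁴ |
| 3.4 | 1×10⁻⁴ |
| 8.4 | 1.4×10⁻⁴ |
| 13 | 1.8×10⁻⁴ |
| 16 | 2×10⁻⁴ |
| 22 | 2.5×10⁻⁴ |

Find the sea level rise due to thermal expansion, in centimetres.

Layer 1 at 22 °C → α = 2.5×10⁻⁴ K⁻¹
Layer 2 at 16 °C → α = 2×10⁻⁴ K⁻¹
Layer 3 at 8.4 °C → α = 1.4×10⁻⁴ K⁻¹
Layer 4 at 1.8 °C → α = 0.92×10⁻⁴ K⁻¹
0–140 m: 2.5×10⁻⁴ × 0.37 × 140 = 0.01295 m
140–870 m: 2×10⁻⁴ × 730 × 1.3 = 0.18980 m
870–1650 m: 1.4×10⁻⁴ × 780 × 0.94 = 0.102648 m
Layer 4: 1300 × 0.92×10⁻⁴ × 0.16 = 0.019136 m
Δh = 0.01295 + 0.18980 + 0.102648 + 0.019136 = 0.324534 m ≈ 32.5 cm

32.5 cm of thermosteric rise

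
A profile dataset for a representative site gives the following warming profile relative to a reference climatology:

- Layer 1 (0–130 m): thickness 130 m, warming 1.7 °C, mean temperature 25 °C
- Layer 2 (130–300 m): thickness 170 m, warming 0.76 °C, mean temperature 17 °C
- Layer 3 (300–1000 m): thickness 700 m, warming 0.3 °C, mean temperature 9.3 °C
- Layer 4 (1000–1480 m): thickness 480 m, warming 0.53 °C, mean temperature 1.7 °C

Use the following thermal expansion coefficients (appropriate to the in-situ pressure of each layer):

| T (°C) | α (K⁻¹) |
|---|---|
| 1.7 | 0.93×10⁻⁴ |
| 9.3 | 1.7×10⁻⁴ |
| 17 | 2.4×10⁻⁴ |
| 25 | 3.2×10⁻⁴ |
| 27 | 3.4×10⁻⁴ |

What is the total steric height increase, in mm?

Layer 1 at 25 °C → α = 3.2×10⁻⁴ K⁻¹
Layer 2 at 17 °C → α = 2.4×10⁻⁴ K⁻¹
Layer 3 at 9.3 °C → α = 1.7×10⁻⁴ K⁻¹
Layer 4 at 1.7 °C → α = 0.93×10⁻⁴ K⁻¹
0–130 m: 3.2×10⁻⁴ × 1.7 × 130 = 0.07072 m
Layer 2: 2.4×10⁻⁴ × 0.76 × 170 = 0.031008 m
0.3 × 700 × 1.7×10⁻⁴ = 0.03570 m
0.93×10⁻⁴ × 480 × 0.53 = 0.0236592 m
Δh = 0.07072 + 0.031008 + 0.03570 + 0.0236592 = 0.1610872 m

161 mm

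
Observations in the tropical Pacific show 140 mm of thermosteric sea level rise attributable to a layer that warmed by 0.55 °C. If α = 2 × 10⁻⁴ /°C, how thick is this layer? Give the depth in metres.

H ≈ 1270 m

H = Δh/(αΔT) = 0.14 / (2×10⁻⁴ × 0.55) ≈ 1273 m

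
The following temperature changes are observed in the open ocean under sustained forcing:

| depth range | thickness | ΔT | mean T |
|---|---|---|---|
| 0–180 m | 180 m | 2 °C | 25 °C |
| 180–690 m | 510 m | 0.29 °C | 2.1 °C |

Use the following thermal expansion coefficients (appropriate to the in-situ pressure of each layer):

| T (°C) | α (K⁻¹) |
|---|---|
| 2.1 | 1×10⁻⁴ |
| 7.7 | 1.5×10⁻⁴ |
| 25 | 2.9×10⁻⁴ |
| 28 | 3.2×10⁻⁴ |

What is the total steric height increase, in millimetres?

Layer 1 at 25 °C → α = 2.9×10⁻⁴ K⁻¹
Layer 2 at 2.1 °C → α = 1×10⁻⁴ K⁻¹
0–180 m: 180 × 2.9×10⁻⁴ × 2 = 0.10440 m
0.29 × 510 × 1×10⁻⁴ = 0.01479 m
Δh = 0.10440 + 0.01479 = 0.11919 m

120 mm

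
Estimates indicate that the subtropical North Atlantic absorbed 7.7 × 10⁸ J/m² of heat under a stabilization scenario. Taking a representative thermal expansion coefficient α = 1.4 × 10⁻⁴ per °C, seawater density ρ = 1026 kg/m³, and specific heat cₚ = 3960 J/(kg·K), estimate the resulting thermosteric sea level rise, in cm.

Δh = αQ/(ρcₚ) = 1.4×10⁻⁴ × 7.7×10⁸ / (1026 × 3960) ≈ 0.026532 m

Δh ≈ 2.65 cm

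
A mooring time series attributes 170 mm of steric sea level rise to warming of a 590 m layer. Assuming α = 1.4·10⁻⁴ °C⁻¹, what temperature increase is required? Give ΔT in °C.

2.1 °C

ΔT = Δh/(αH) = 0.17 / (1.4×10⁻⁴ × 590) ≈ 2.058 °C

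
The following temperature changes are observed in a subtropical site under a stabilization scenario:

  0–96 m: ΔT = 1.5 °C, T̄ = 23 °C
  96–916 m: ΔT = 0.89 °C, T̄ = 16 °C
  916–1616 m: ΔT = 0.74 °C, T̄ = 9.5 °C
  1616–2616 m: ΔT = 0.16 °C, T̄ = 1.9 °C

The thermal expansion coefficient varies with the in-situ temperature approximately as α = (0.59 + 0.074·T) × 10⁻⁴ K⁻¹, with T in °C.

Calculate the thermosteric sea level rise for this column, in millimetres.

Δh = 240 mm

Layer 1: α = (0.59 + 0.074×23)×10⁻⁴ = 2.292×10⁻⁴ K⁻¹
Layer 2: α = (0.59 + 0.074×16)×10⁻⁴ = 1.774×10⁻⁴ K⁻¹
Layer 3: α = (0.59 + 0.074×9.5)×10⁻⁴ = 1.293×10⁻⁴ K⁻¹
Layer 4: α = (0.59 + 0.074×1.9)×10⁻⁴ = 0.7306×10⁻⁴ K⁻¹
0–96 m: 1.5 × 2.292×10⁻⁴ × 96 = 0.0330048 m
1.774×10⁻⁴ × 820 × 0.89 = 0.12946652 m
700 × 1.293×10⁻⁴ × 0.74 = 0.0669774 m
1616–2616 m: 0.16 × 1000 × 0.7306×10⁻⁴ = 0.0116896 m
Δh = 0.0330048 + 0.12946652 + 0.0669774 + 0.0116896 = 0.24113832 m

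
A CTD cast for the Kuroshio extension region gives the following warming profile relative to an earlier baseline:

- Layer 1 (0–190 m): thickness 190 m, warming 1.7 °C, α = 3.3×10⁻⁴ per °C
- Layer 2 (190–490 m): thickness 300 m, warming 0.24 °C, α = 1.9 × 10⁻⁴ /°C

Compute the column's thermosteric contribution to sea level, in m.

0.12 m of thermosteric rise

Layer 1: 190 × 1.7 × 3.3×10⁻⁴ = 0.10659 m
190–490 m: 1.9×10⁻⁴ × 300 × 0.24 = 0.01368 m
Δh = 0.10659 + 0.01368 = 0.12027 m ≈ 0.12 m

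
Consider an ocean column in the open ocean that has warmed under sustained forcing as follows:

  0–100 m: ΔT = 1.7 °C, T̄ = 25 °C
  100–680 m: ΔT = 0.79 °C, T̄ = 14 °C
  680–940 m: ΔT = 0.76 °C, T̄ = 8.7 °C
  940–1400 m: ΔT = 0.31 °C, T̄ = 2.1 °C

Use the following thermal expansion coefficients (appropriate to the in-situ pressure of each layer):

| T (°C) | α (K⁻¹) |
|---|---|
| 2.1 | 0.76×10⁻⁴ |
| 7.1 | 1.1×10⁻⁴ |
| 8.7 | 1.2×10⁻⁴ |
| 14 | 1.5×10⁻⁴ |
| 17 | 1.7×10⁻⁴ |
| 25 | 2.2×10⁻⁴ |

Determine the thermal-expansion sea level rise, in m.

Δh = 0.141 m

Layer 1 at 25 °C → α = 2.2×10⁻⁴ K⁻¹
Layer 2 at 14 °C → α = 1.5×10⁻⁴ K⁻¹
Layer 3 at 8.7 °C → α = 1.2×10⁻⁴ K⁻¹
Layer 4 at 2.1 °C → α = 0.76×10⁻⁴ K⁻¹
Layer 1: 100 × 2.2×10⁻⁴ × 1.7 = 0.03740 m
0.79 × 580 × 1.5×10⁻⁴ = 0.06873 m
680–940 m: 1.2×10⁻⁴ × 0.76 × 260 = 0.023712 m
Layer 4: 460 × 0.76×10⁻⁴ × 0.31 = 0.0108376 m
Δh = 0.03740 + 0.06873 + 0.023712 + 0.0108376 = 0.1406796 m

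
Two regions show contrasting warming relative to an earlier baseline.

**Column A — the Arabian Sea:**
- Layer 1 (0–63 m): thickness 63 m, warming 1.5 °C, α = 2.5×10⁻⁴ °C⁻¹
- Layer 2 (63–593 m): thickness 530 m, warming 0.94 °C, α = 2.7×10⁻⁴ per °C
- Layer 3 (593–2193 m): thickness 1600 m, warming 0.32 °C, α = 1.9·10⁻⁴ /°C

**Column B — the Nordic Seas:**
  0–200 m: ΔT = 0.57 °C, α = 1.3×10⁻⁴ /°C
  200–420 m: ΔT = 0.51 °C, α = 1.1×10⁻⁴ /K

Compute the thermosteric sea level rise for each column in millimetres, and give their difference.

Δh_A ≈ 260 mm, Δh_B ≈ 27 mm; difference ≈ 230 mm

A 2.5×10⁻⁴ × 1.5 × 63 = 0.023625 m
A Layer 2: 530 × 2.7×10⁻⁴ × 0.94 = 0.134514 m
A Layer 3: 0.32 × 1600 × 1.9×10⁻⁴ = 0.09728 m
A total: 0.255419 m
B 1.3×10⁻⁴ × 200 × 0.57 = 0.01482 m
B 200–420 m: 1.1×10⁻⁴ × 220 × 0.51 = 0.012342 m
B total: 0.027162 m
Difference: 0.255419 − 0.027162 = 0.228257 m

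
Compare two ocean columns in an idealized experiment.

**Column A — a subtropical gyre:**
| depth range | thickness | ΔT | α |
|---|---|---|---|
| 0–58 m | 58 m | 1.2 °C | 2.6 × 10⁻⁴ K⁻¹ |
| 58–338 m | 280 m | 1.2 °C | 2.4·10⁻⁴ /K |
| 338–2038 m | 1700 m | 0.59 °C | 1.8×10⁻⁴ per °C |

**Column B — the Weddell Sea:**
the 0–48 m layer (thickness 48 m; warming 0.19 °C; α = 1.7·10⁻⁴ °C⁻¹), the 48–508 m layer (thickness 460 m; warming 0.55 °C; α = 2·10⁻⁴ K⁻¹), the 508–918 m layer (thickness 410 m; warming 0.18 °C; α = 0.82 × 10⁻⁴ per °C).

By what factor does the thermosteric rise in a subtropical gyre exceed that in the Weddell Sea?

4.8

A 58 × 2.6×10⁻⁴ × 1.2 = 0.018096 m
A 280 × 1.2 × 2.4×10⁻⁴ = 0.08064 m
A Layer 3: 0.59 × 1.8×10⁻⁴ × 1700 = 0.18054 m
A total: 0.279276 m
B Layer 1: 1.7×10⁻⁴ × 0.19 × 48 = 0.0015504 m
B 0.55 × 2×10⁻⁴ × 460 = 0.05060 m
B 508–918 m: 0.18 × 0.82×10⁻⁴ × 410 = 0.0060516 m
B total: 0.058202 m
Ratio: 0.279276 / 0.058202 ≈ 4.798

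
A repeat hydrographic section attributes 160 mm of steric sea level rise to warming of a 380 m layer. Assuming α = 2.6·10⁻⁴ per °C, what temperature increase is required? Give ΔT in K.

ΔT = Δh/(αH) = 0.16 / (2.6×10⁻⁴ × 380) ≈ 1.619 K

ΔT ≈ 1.62 K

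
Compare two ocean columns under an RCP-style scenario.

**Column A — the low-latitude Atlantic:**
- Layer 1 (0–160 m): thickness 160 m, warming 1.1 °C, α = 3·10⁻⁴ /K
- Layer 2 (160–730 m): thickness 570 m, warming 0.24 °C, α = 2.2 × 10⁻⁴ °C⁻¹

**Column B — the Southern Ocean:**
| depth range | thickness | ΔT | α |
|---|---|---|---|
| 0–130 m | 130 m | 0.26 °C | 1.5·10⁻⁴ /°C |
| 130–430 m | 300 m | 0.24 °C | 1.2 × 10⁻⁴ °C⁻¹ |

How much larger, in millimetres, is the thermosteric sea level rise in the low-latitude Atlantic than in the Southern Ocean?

Δh_A − Δh_B ≈ 69 mm

A 0–160 m: 160 × 1.1 × 3×10⁻⁴ = 0.05280 m
A Layer 2: 2.2×10⁻⁴ × 570 × 0.24 = 0.030096 m
A total: 0.082896 m
B 0–130 m: 0.26 × 130 × 1.5×10⁻⁴ = 0.00507 m
B Layer 2: 0.24 × 300 × 1.2×10⁻⁴ = 0.00864 m
B total: 0.01371 m
Difference: 0.082896 − 0.01371 = 0.069186 m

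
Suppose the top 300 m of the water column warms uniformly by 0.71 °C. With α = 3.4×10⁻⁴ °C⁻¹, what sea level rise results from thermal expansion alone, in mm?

72.4 mm

Δh = αΔT·H = 3.4×10⁻⁴ × 0.71 × 300 = 0.07242 m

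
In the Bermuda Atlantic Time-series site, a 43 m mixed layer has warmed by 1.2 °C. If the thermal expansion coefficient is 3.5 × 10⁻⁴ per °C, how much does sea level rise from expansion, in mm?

Δh = αΔT·H = 3.5×10⁻⁴ × 1.2 × 43 = 0.01806 m

Δh ≈ 18 mm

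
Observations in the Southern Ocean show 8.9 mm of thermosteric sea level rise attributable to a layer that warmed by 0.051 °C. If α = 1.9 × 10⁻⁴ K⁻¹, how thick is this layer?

about 920 m

H = Δh/(αΔT) = 0.0089 / (1.9×10⁻⁴ × 0.051) ≈ 918.5 m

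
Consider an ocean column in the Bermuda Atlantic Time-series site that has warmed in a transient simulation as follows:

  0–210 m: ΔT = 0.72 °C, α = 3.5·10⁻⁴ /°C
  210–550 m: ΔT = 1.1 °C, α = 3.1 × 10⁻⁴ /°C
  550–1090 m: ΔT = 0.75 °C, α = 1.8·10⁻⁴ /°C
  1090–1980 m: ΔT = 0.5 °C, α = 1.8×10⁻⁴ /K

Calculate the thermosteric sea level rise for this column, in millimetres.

Δh = 320 mm

0.72 × 3.5×10⁻⁴ × 210 = 0.05292 m
Layer 2: 1.1 × 340 × 3.1×10⁻⁴ = 0.11594 m
540 × 1.8×10⁻⁴ × 0.75 = 0.07290 m
Layer 4: 1.8×10⁻⁴ × 890 × 0.5 = 0.08010 m
Δh = 0.05292 + 0.11594 + 0.07290 + 0.08010 = 0.32186 m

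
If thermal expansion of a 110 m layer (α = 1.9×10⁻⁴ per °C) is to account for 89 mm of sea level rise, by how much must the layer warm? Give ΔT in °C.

4.3 °C

ΔT = Δh/(αH) = 0.089 / (1.9×10⁻⁴ × 110) ≈ 4.258 °C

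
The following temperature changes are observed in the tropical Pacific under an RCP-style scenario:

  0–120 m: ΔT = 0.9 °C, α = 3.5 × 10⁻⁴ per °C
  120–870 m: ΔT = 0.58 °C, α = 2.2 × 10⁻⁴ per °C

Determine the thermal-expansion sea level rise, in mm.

134 mm

120 × 0.9 × 3.5×10⁻⁴ = 0.03780 m
750 × 0.58 × 2.2×10⁻⁴ = 0.09570 m
Δh = 0.03780 + 0.09570 = 0.13350 m ≈ 134 mm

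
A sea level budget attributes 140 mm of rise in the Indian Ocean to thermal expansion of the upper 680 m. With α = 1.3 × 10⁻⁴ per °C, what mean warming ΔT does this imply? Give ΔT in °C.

about 1.6 °C

ΔT = Δh/(αH) = 0.14 / (1.3×10⁻⁴ × 680) ≈ 1.584 °C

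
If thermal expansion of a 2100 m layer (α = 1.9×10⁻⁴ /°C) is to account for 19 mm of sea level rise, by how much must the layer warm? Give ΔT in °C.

ΔT ≈ 0.048 °C

ΔT = Δh/(αH) = 0.019 / (1.9×10⁻⁴ × 2100) ≈ 0.04762 °C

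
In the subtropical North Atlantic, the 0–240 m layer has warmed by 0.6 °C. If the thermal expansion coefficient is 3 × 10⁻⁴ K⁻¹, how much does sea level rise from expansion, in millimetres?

43.2 mm

Δh = αΔT·H = 3×10⁻⁴ × 0.6 × 240 = 0.04320 m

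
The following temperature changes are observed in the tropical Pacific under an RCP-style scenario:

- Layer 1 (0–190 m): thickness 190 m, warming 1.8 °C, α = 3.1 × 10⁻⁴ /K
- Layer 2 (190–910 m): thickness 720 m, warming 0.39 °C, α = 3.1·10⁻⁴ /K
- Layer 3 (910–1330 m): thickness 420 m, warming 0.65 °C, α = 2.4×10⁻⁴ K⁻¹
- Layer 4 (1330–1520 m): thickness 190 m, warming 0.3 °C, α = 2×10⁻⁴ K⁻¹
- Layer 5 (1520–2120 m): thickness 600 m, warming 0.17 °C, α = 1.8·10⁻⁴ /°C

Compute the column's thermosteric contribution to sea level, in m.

about 0.288 m

0–190 m: 190 × 3.1×10⁻⁴ × 1.8 = 0.10602 m
190–910 m: 3.1×10⁻⁴ × 0.39 × 720 = 0.087048 m
420 × 0.65 × 2.4×10⁻⁴ = 0.06552 m
Layer 4: 190 × 0.3 × 2×10⁻⁴ = 0.01140 m
Layer 5: 0.17 × 1.8×10⁻⁴ × 600 = 0.01836 m
Δh = 0.10602 + 0.087048 + 0.06552 + 0.01140 + 0.01836 = 0.288348 m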